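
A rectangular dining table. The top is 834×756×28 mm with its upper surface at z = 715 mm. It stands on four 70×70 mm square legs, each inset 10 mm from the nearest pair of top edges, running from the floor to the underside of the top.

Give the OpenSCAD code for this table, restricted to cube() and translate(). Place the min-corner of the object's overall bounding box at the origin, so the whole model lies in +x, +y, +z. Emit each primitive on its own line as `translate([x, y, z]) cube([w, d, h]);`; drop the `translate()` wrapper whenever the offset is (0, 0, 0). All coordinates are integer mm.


// leg_h = 715 - 28 = 687
translate([0, 0, 687]) cube([834, 756, 28]);
translate([10, 10, 0]) cube([70, 70, 687]);
translate([754, 10, 0]) cube([70, 70, 687]);
translate([10, 676, 0]) cube([70, 70, 687]);
translate([754, 676, 0]) cube([70, 70, 687]);


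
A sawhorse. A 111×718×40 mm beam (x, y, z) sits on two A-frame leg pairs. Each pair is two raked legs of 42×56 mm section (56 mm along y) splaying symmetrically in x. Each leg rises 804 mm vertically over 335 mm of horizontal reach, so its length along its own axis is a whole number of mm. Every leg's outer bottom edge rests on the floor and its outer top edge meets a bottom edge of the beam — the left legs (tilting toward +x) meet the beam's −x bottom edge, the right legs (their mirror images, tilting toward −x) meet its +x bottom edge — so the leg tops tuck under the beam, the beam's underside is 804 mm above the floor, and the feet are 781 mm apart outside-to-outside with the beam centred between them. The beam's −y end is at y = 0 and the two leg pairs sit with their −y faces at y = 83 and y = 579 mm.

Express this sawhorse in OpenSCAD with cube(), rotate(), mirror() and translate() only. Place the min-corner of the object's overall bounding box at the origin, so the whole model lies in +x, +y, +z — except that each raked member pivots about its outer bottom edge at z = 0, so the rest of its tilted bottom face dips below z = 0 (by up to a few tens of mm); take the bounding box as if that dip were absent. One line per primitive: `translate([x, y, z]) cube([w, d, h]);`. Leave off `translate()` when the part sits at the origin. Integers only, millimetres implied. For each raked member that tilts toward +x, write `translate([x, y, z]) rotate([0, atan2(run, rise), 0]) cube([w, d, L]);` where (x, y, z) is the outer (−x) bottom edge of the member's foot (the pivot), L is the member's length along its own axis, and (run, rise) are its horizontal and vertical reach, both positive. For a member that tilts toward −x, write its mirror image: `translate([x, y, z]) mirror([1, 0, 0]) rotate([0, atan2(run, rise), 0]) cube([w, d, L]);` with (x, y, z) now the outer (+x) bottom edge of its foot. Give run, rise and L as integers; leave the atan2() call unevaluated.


translate([335, 0, 804]) cube([111, 718, 40]);
translate([0, 83, 0]) rotate([0, atan2(335, 804), 0]) cube([42, 56, 871]);
translate([781, 83, 0]) mirror([1, 0, 0]) rotate([0, atan2(335, 804), 0]) cube([42, 56, 871]);
translate([0, 579, 0]) rotate([0, atan2(335, 804), 0]) cube([42, 56, 871]);
translate([781, 579, 0]) mirror([1, 0, 0]) rotate([0, atan2(335, 804), 0]) cube([42, 56, 871]);


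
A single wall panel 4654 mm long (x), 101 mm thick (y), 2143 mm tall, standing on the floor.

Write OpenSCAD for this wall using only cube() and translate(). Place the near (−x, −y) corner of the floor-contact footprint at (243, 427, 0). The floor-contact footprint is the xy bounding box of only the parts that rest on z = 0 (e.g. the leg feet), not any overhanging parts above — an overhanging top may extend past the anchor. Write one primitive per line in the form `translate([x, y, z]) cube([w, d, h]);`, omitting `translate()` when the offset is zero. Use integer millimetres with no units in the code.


translate([243, 427, 0]) cube([4654, 101, 2143]);


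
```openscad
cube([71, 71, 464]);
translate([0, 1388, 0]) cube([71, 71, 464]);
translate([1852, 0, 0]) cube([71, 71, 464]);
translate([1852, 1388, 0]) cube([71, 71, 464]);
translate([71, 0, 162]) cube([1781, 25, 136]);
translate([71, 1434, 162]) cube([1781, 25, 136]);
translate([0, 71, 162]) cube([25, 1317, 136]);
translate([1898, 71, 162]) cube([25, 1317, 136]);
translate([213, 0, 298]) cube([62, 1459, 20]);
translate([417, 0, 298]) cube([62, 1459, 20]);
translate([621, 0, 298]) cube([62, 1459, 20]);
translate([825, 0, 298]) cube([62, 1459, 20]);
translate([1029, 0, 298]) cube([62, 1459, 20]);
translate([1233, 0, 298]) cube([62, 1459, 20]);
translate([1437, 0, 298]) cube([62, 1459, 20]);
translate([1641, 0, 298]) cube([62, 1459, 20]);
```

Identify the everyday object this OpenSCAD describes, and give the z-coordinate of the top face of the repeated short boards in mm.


A bed frame. The slat-top height is 318 mm.

Four posts, four rails, and a row of slats — a bed frame. Slats sit on the rails at z = 162 + 136 = 298; with slat thickness 20, the top is 318 mm.


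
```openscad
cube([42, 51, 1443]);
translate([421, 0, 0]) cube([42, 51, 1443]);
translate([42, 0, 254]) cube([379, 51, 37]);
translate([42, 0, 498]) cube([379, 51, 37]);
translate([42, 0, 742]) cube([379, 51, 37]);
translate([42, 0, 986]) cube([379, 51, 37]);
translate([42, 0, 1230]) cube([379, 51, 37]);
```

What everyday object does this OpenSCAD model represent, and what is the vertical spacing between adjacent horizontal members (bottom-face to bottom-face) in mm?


A ladder. The rung spacing is 244 mm.

Two tall 42×51 posts with 5 short bars between them — a ladder. Adjacent rungs sit at z = 254 and z = 498, so the spacing is 498 − 254 = 244 mm.


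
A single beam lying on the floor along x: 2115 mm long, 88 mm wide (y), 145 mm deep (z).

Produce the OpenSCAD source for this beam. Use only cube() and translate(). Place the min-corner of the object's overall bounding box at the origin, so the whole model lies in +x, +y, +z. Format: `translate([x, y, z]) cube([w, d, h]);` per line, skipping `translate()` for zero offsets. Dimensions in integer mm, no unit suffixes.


cube([2115, 88, 145]);


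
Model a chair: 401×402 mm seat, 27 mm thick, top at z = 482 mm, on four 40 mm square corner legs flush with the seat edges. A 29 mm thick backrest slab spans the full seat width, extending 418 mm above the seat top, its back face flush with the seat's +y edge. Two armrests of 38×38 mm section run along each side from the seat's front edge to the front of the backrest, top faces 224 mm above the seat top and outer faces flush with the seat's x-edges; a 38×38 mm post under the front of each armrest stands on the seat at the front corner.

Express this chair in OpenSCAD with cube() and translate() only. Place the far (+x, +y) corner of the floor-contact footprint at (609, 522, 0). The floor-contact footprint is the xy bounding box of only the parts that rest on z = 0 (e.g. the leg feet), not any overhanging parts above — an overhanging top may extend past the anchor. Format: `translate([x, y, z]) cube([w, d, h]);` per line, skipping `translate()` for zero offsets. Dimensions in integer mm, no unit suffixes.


translate([208, 120, 455]) cube([401, 402, 27]);
translate([208, 120, 0]) cube([40, 40, 455]);
translate([569, 120, 0]) cube([40, 40, 455]);
translate([208, 482, 0]) cube([40, 40, 455]);
translate([569, 482, 0]) cube([40, 40, 455]);
translate([208, 493, 482]) cube([401, 29, 418]);
translate([208, 120, 668]) cube([38, 373, 38]);
translate([571, 120, 668]) cube([38, 373, 38]);
translate([208, 120, 482]) cube([38, 38, 186]);
translate([571, 120, 482]) cube([38, 38, 186]);


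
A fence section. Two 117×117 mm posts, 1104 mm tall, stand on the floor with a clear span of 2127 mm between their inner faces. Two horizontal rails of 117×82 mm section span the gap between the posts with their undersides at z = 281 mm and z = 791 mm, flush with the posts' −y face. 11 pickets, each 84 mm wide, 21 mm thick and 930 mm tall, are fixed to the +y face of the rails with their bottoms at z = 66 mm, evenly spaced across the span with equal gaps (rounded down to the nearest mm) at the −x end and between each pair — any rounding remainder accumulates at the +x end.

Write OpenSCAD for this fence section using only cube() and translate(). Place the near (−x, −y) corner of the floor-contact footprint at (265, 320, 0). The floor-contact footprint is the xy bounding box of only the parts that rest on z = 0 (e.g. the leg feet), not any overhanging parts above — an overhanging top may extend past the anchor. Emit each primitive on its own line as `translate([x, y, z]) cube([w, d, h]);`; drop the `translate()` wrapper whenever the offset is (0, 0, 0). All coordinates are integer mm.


translate([265, 320, 0]) cube([117, 117, 1104]);
translate([2509, 320, 0]) cube([117, 117, 1104]);
translate([382, 320, 281]) cube([2127, 117, 82]);
translate([382, 320, 791]) cube([2127, 117, 82]);
translate([482, 437, 66]) cube([84, 21, 930]);
translate([666, 437, 66]) cube([84, 21, 930]);
translate([850, 437, 66]) cube([84, 21, 930]);
translate([1034, 437, 66]) cube([84, 21, 930]);
translate([1218, 437, 66]) cube([84, 21, 930]);
translate([1402, 437, 66]) cube([84, 21, 930]);
translate([1586, 437, 66]) cube([84, 21, 930]);
translate([1770, 437, 66]) cube([84, 21, 930]);
translate([1954, 437, 66]) cube([84, 21, 930]);
translate([2138, 437, 66]) cube([84, 21, 930]);
translate([2322, 437, 66]) cube([84, 21, 930]);


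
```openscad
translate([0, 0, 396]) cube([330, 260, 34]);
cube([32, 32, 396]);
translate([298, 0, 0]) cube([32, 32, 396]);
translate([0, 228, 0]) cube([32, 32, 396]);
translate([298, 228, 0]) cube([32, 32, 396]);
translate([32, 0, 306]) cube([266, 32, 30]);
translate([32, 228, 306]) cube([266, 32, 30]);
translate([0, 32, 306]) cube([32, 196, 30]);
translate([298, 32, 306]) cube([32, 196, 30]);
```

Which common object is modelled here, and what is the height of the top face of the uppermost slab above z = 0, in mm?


A stool. The seat height is 430 mm.

A 330×260×34 slab at z = 396 on four corner posts — a stool. The seat top is 396 + 34 = 430 mm.


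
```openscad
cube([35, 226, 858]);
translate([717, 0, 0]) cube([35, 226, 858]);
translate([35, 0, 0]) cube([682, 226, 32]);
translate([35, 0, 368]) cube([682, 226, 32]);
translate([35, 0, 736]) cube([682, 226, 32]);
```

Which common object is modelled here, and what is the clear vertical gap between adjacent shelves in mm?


A bookshelf. The clear shelf gap is 336 mm.

Two tall side panels with 3 horizontal boards between them — a bookshelf. The first two shelf undersides are at z = 0 and z = 368; with shelf thickness 32, the clear gap is 368 − 0 − 32 = 336 mm.


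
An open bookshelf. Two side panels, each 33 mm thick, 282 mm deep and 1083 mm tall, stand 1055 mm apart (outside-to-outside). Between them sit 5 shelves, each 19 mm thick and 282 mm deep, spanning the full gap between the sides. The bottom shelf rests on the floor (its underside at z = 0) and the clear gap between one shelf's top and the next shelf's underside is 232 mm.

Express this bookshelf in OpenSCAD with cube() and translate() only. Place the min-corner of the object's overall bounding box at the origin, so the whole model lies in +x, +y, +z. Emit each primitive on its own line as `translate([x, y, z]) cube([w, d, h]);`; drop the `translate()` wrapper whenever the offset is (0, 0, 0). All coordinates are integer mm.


cube([33, 282, 1083]);
translate([1022, 0, 0]) cube([33, 282, 1083]);
translate([33, 0, 0]) cube([989, 282, 19]);
translate([33, 0, 251]) cube([989, 282, 19]);
translate([33, 0, 502]) cube([989, 282, 19]);
translate([33, 0, 753]) cube([989, 282, 19]);
translate([33, 0, 1004]) cube([989, 282, 19]);


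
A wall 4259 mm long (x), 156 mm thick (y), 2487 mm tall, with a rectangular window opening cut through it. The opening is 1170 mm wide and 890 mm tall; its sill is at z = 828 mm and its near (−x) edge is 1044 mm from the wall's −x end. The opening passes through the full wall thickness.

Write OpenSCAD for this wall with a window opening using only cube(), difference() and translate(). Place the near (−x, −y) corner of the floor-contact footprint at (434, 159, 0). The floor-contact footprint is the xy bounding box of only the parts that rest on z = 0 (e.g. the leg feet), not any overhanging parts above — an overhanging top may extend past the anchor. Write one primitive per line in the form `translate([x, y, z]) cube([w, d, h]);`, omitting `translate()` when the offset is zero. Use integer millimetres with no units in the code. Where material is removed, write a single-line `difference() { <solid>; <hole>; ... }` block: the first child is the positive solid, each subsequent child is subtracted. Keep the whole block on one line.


difference() { translate([434, 159, 0]) cube([4259, 156, 2487]); translate([1478, 159, 828]) cube([1170, 156, 890]); }


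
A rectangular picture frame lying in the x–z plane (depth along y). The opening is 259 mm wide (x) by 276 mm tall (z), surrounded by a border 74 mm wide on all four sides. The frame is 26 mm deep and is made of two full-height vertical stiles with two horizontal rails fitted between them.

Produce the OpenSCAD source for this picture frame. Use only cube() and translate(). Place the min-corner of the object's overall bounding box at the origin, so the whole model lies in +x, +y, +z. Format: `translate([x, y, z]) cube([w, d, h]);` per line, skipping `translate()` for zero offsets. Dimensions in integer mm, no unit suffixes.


cube([74, 26, 424]);
translate([333, 0, 0]) cube([74, 26, 424]);
translate([74, 0, 0]) cube([259, 26, 74]);
translate([74, 0, 350]) cube([259, 26, 74]);


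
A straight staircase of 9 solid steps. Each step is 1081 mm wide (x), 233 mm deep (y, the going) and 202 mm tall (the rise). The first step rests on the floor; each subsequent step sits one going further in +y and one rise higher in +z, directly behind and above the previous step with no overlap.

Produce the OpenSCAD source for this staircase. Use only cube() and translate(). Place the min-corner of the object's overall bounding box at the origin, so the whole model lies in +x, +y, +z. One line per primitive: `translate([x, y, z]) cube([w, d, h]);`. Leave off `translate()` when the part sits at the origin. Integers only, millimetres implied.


cube([1081, 233, 202]);
translate([0, 233, 202]) cube([1081, 233, 202]);
translate([0, 466, 404]) cube([1081, 233, 202]);
translate([0, 699, 606]) cube([1081, 233, 202]);
translate([0, 932, 808]) cube([1081, 233, 202]);
translate([0, 1165, 1010]) cube([1081, 233, 202]);
translate([0, 1398, 1212]) cube([1081, 233, 202]);
translate([0, 1631, 1414]) cube([1081, 233, 202]);
translate([0, 1864, 1616]) cube([1081, 233, 202]);


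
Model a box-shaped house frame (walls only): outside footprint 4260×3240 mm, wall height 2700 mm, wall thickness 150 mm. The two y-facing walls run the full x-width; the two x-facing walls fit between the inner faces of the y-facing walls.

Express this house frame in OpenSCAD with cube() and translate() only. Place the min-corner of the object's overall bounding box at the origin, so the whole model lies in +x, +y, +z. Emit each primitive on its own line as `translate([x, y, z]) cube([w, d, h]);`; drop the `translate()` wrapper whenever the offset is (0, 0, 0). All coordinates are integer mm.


cube([4260, 150, 2700]);
translate([0, 3090, 0]) cube([4260, 150, 2700]);
translate([0, 150, 0]) cube([150, 2940, 2700]);
translate([4110, 150, 0]) cube([150, 2940, 2700]);


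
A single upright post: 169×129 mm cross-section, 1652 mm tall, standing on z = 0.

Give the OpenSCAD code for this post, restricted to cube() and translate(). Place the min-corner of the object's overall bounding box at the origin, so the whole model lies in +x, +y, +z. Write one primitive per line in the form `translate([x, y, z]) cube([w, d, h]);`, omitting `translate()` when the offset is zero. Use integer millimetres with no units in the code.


cube([169, 129, 1652]);


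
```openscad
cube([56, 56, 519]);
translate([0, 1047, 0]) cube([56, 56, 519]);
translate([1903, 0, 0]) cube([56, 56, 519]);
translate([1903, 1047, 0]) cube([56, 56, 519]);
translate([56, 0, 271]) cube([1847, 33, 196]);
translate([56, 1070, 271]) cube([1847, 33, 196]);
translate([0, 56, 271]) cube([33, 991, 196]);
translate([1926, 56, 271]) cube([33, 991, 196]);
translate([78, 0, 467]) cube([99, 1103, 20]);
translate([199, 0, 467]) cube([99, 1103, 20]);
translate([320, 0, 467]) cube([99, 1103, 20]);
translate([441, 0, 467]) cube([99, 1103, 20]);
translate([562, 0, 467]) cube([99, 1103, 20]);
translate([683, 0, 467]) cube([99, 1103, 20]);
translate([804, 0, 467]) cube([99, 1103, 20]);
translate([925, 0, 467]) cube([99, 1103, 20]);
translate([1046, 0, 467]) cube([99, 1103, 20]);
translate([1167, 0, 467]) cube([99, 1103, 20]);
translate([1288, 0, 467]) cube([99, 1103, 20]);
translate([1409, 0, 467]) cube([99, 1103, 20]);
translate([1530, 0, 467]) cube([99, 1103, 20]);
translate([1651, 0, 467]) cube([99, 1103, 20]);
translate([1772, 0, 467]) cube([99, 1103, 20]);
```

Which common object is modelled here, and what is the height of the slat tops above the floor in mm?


A bed frame. The slat-top height is 487 mm.

Four posts, four rails, and a row of slats — a bed frame. Slats sit on the rails at z = 271 + 196 = 467; with slat thickness 20, the top is 487 mm.


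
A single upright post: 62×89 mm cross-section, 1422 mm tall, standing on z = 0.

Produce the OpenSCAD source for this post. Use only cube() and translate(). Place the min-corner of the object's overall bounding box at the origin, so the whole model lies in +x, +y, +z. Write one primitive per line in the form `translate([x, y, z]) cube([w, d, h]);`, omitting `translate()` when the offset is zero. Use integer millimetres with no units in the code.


cube([62, 89, 1422]);


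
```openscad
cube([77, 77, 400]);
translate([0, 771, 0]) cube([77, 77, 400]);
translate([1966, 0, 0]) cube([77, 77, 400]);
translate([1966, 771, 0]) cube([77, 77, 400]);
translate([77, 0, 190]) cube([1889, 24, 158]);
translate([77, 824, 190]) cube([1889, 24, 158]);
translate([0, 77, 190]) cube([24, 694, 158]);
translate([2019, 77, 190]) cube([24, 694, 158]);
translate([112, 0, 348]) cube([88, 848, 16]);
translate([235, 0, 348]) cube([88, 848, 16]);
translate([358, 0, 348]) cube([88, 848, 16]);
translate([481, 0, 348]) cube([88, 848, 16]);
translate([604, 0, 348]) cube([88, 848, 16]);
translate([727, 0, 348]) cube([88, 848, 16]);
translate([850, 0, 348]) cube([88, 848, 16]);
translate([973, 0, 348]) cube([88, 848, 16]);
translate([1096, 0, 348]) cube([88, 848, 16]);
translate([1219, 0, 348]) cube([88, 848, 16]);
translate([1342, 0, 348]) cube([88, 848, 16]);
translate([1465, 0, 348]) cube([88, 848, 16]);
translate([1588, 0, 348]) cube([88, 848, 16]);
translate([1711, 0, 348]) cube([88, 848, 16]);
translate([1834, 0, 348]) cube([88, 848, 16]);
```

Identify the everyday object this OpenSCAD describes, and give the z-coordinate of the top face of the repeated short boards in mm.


A bed frame. The slat-top height is 364 mm.

Four posts, four rails, and a row of slats — a bed frame. Slats sit on the rails at z = 190 + 158 = 348; with slat thickness 16, the top is 364 mm.


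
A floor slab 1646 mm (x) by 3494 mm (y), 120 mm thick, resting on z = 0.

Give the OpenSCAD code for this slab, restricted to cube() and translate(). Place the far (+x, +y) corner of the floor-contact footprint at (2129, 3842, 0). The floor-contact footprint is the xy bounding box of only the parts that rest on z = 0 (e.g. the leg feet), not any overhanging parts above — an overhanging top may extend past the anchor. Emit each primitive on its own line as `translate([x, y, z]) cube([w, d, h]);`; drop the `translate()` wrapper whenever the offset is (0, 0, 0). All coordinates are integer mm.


translate([483, 348, 0]) cube([1646, 3494, 120]);


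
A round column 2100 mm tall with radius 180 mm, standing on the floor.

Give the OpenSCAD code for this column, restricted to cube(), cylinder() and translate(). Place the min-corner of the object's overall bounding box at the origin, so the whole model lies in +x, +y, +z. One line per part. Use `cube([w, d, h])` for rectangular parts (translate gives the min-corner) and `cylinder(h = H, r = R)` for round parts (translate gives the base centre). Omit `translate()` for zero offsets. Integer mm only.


translate([180, 180, 0]) cylinder(h = 2100, r = 180);


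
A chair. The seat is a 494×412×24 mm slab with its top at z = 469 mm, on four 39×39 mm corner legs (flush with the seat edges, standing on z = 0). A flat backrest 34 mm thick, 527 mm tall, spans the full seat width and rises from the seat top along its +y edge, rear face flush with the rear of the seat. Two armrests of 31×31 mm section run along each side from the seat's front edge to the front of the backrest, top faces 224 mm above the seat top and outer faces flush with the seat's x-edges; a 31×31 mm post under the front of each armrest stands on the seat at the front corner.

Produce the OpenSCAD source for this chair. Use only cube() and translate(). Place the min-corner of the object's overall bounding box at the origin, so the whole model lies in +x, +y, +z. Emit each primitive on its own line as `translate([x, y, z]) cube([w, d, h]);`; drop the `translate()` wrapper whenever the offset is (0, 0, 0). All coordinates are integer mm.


translate([0, 0, 445]) cube([494, 412, 24]);
cube([39, 39, 445]);
translate([455, 0, 0]) cube([39, 39, 445]);
translate([0, 373, 0]) cube([39, 39, 445]);
translate([455, 373, 0]) cube([39, 39, 445]);
translate([0, 378, 469]) cube([494, 34, 527]);
translate([0, 0, 662]) cube([31, 378, 31]);
translate([463, 0, 662]) cube([31, 378, 31]);
translate([0, 0, 469]) cube([31, 31, 193]);
translate([463, 0, 469]) cube([31, 31, 193]);


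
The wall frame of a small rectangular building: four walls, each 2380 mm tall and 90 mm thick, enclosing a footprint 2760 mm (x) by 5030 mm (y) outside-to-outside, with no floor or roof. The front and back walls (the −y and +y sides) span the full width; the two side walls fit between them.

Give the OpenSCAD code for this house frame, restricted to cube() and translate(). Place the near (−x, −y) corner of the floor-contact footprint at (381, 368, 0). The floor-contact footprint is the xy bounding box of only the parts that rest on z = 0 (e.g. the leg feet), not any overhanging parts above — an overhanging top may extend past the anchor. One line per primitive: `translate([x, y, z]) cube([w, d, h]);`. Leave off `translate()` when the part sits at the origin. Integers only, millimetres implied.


translate([381, 368, 0]) cube([2760, 90, 2380]);
translate([381, 5308, 0]) cube([2760, 90, 2380]);
translate([381, 458, 0]) cube([90, 4850, 2380]);
translate([3051, 458, 0]) cube([90, 4850, 2380]);


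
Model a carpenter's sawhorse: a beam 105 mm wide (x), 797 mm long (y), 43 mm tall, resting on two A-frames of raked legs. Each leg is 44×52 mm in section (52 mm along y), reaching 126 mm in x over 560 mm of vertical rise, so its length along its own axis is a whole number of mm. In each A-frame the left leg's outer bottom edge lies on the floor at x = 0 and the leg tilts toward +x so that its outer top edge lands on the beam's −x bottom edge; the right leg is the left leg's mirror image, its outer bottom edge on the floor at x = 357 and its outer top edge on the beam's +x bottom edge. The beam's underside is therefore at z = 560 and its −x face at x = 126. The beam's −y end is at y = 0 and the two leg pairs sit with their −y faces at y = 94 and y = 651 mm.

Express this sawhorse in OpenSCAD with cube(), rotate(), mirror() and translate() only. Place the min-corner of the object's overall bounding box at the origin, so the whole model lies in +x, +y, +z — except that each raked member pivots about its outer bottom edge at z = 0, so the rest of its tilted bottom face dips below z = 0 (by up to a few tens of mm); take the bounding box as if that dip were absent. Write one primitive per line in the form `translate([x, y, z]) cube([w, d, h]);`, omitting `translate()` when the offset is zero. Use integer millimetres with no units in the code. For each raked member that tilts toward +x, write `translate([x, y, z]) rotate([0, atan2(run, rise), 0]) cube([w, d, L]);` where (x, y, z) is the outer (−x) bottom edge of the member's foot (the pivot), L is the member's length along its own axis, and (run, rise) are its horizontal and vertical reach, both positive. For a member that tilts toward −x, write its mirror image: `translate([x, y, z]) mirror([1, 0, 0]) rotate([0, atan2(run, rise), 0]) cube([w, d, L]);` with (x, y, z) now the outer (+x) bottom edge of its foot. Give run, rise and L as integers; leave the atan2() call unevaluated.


translate([126, 0, 560]) cube([105, 797, 43]);
translate([0, 94, 0]) rotate([0, atan2(126, 560), 0]) cube([44, 52, 574]);
translate([357, 94, 0]) mirror([1, 0, 0]) rotate([0, atan2(126, 560), 0]) cube([44, 52, 574]);
translate([0, 651, 0]) rotate([0, atan2(126, 560), 0]) cube([44, 52, 574]);
translate([357, 651, 0]) mirror([1, 0, 0]) rotate([0, atan2(126, 560), 0]) cube([44, 52, 574]);


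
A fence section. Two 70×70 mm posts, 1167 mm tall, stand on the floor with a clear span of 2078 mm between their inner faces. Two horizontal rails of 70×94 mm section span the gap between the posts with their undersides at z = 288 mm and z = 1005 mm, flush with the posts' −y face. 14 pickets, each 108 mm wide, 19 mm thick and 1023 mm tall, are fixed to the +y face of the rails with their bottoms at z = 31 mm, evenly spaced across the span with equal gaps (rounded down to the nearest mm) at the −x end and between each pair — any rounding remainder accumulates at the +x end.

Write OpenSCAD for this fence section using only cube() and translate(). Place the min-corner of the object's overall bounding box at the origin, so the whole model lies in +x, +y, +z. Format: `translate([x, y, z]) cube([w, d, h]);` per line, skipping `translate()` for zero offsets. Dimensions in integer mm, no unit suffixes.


cube([70, 70, 1167]);
translate([2148, 0, 0]) cube([70, 70, 1167]);
translate([70, 0, 288]) cube([2078, 70, 94]);
translate([70, 0, 1005]) cube([2078, 70, 94]);
translate([107, 70, 31]) cube([108, 19, 1023]);
translate([252, 70, 31]) cube([108, 19, 1023]);
translate([397, 70, 31]) cube([108, 19, 1023]);
translate([542, 70, 31]) cube([108, 19, 1023]);
translate([687, 70, 31]) cube([108, 19, 1023]);
translate([832, 70, 31]) cube([108, 19, 1023]);
translate([977, 70, 31]) cube([108, 19, 1023]);
translate([1122, 70, 31]) cube([108, 19, 1023]);
translate([1267, 70, 31]) cube([108, 19, 1023]);
translate([1412, 70, 31]) cube([108, 19, 1023]);
translate([1557, 70, 31]) cube([108, 19, 1023]);
translate([1702, 70, 31]) cube([108, 19, 1023]);
translate([1847, 70, 31]) cube([108, 19, 1023]);
translate([1992, 70, 31]) cube([108, 19, 1023]);


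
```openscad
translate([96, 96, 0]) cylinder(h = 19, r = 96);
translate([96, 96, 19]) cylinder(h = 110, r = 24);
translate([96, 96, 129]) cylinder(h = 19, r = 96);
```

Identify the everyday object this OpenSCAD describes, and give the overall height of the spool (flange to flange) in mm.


A spool. The overall height is 148 mm.

Three coaxial cylinders, large–small–large — a spool. Two 19 mm flanges and a 110 mm core give 19 + 110 + 19 = 148 mm.


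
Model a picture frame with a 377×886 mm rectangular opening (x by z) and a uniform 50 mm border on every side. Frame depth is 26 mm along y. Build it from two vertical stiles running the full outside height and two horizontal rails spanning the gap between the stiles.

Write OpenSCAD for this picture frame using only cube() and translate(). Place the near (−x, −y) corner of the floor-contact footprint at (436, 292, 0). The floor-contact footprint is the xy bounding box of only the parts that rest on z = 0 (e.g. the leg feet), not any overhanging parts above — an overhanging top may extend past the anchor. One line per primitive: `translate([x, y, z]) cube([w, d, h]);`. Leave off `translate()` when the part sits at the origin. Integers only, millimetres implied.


translate([436, 292, 0]) cube([50, 26, 986]);
translate([863, 292, 0]) cube([50, 26, 986]);
translate([486, 292, 0]) cube([377, 26, 50]);
translate([486, 292, 936]) cube([377, 26, 50]);


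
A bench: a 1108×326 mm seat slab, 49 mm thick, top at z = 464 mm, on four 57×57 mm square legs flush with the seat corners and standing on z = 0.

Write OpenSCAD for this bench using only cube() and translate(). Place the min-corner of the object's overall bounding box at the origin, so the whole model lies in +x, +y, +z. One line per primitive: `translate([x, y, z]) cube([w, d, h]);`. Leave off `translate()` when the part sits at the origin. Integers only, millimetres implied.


// leg_h = 464 − 49 = 415
translate([0, 0, 415]) cube([1108, 326, 49]);
cube([57, 57, 415]);
translate([0, 269, 0]) cube([57, 57, 415]);
translate([1051, 0, 0]) cube([57, 57, 415]);
translate([1051, 269, 0]) cube([57, 57, 415]);


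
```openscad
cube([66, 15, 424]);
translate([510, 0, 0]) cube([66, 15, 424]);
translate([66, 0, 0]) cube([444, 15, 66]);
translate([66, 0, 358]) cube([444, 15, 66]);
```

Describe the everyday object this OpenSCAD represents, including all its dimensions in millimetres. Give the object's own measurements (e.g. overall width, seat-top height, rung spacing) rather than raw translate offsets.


A rectangular picture frame lying in the x–z plane (depth along y). The opening is 444 mm wide (x) by 292 mm tall (z), surrounded by a border 66 mm wide on all four sides. The frame is 15 mm deep and is made of two full-height vertical stiles with two horizontal rails fitted between them.


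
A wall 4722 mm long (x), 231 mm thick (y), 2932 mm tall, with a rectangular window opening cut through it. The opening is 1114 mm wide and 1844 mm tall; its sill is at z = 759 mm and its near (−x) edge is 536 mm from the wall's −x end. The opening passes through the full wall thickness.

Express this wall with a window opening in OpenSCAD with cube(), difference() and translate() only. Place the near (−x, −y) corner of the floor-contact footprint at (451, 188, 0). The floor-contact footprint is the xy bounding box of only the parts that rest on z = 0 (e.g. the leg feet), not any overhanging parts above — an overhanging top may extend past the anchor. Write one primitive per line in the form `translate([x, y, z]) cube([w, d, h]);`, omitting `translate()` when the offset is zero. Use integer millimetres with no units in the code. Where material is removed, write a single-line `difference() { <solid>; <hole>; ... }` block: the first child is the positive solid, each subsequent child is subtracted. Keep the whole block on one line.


difference() { translate([451, 188, 0]) cube([4722, 231, 2932]); translate([987, 188, 759]) cube([1114, 231, 1844]); }


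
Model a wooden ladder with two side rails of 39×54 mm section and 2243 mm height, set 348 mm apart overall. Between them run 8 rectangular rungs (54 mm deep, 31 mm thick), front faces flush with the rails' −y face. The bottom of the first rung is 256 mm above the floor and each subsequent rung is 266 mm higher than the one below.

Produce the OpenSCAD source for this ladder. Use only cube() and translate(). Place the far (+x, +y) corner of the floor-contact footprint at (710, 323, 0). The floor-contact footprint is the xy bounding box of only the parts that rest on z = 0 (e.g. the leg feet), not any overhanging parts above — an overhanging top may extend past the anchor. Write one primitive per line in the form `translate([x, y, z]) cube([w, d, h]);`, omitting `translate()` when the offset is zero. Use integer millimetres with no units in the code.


// rung span = 348 - 2*39 = 270
// rung[k] z = 256 + k*266
translate([362, 269, 0]) cube([39, 54, 2243]);
translate([671, 269, 0]) cube([39, 54, 2243]);
translate([401, 269, 256]) cube([270, 54, 31]);
translate([401, 269, 522]) cube([270, 54, 31]);
translate([401, 269, 788]) cube([270, 54, 31]);
translate([401, 269, 1054]) cube([270, 54, 31]);
translate([401, 269, 1320]) cube([270, 54, 31]);
translate([401, 269, 1586]) cube([270, 54, 31]);
translate([401, 269, 1852]) cube([270, 54, 31]);
translate([401, 269, 2118]) cube([270, 54, 31]);


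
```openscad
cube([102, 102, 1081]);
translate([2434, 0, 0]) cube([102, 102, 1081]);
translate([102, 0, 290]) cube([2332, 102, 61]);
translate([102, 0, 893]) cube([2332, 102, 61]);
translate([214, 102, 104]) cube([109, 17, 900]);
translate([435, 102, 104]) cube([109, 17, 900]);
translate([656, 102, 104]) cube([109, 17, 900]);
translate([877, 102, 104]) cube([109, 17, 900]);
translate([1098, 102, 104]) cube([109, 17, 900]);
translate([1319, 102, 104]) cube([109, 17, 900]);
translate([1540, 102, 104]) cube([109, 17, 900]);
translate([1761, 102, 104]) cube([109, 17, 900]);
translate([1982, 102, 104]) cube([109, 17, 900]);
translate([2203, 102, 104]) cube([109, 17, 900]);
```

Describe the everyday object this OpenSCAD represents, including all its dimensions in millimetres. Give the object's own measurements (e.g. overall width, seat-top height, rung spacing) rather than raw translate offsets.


A fence section. Two 102×102 mm posts, 1081 mm tall, stand on the floor with a clear span of 2332 mm between their inner faces. Two horizontal rails of 102×61 mm section span the gap between the posts with their undersides at z = 290 mm and z = 893 mm, flush with the posts' −y face. 10 pickets, each 109 mm wide, 17 mm thick and 900 mm tall, are fixed to the +y face of the rails with their bottoms at z = 104 mm, spaced across the span with a 112 mm gap after the −x post and between neighbouring pickets, with 122 mm left before the +x post.


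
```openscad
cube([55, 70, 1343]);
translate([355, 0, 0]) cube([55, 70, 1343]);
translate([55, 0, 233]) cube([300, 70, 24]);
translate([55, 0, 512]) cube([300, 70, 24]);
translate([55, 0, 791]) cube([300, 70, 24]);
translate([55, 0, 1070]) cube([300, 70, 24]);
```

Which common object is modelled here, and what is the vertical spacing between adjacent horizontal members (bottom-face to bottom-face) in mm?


A ladder. The rung spacing is 279 mm.

Two tall 55×70 posts with 4 short bars between them — a ladder. Adjacent rungs sit at z = 233 and z = 512, so the spacing is 512 − 233 = 279 mm.


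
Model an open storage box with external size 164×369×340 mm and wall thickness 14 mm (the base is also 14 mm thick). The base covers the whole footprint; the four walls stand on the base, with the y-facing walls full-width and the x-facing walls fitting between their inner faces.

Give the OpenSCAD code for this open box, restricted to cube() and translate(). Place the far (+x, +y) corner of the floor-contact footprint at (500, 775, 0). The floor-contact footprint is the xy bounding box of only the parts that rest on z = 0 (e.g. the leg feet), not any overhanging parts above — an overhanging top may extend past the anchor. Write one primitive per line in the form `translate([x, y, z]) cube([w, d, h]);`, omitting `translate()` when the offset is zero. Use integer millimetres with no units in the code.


translate([336, 406, 0]) cube([164, 369, 14]);
translate([336, 406, 14]) cube([164, 14, 326]);
translate([336, 761, 14]) cube([164, 14, 326]);
translate([336, 420, 14]) cube([14, 341, 326]);
translate([486, 420, 14]) cube([14, 341, 326]);


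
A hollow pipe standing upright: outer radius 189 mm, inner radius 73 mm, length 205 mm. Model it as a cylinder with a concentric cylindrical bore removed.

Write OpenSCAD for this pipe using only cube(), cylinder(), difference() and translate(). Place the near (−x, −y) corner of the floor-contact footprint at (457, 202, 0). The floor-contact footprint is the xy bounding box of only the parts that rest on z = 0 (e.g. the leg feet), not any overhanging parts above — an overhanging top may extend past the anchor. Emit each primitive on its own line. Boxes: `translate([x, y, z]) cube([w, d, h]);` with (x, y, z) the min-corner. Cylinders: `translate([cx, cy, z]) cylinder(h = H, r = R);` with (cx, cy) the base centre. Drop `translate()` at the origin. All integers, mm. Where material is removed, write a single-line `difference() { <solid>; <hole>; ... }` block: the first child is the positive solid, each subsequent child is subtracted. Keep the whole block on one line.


difference() { translate([646, 391, 0]) cylinder(h = 205, r = 189); translate([646, 391, 0]) cylinder(h = 205, r = 73); }


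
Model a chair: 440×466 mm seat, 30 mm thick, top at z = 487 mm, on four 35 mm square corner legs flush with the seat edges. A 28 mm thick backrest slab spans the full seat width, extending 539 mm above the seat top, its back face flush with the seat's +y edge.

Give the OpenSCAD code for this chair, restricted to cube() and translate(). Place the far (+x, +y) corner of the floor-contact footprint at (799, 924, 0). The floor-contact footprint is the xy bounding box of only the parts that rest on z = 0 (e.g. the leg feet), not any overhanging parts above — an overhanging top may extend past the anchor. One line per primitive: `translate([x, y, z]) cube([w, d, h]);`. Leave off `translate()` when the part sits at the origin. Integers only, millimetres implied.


translate([359, 458, 457]) cube([440, 466, 30]);
translate([359, 458, 0]) cube([35, 35, 457]);
translate([764, 458, 0]) cube([35, 35, 457]);
translate([359, 889, 0]) cube([35, 35, 457]);
translate([764, 889, 0]) cube([35, 35, 457]);
translate([359, 896, 487]) cube([440, 28, 539]);


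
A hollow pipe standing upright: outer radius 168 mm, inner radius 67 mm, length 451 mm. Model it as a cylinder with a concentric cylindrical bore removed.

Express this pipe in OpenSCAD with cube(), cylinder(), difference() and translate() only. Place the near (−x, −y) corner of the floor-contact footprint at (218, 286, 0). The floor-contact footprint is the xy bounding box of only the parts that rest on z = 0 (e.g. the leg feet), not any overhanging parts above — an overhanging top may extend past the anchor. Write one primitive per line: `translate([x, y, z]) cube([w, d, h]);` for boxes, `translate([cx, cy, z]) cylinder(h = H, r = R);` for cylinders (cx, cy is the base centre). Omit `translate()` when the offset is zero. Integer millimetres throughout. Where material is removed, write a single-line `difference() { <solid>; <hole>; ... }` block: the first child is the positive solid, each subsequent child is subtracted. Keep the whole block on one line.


difference() { translate([386, 454, 0]) cylinder(h = 451, r = 168); translate([386, 454, 0]) cylinder(h = 451, r = 67); }


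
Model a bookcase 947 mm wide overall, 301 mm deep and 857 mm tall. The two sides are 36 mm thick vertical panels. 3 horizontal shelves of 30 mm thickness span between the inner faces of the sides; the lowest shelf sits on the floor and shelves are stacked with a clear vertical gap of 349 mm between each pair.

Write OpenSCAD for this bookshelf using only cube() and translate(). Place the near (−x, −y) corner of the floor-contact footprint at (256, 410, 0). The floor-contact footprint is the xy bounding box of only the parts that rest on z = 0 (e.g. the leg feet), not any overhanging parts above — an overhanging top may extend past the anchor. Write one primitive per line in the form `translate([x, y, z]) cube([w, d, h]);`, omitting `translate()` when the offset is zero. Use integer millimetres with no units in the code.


translate([256, 410, 0]) cube([36, 301, 857]);
translate([1167, 410, 0]) cube([36, 301, 857]);
translate([292, 410, 0]) cube([875, 301, 30]);
translate([292, 410, 379]) cube([875, 301, 30]);
translate([292, 410, 758]) cube([875, 301, 30]);


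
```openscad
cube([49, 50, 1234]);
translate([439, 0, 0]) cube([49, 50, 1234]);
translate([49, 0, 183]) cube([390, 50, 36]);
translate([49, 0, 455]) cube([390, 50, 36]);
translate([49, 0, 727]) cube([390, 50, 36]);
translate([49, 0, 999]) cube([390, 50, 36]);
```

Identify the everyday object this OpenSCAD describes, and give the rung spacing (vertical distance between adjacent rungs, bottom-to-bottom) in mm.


A ladder. The rung spacing is 272 mm.

Two tall 49×50 posts with 4 short bars between them — a ladder. Adjacent rungs sit at z = 183 and z = 455, so the spacing is 455 − 183 = 272 mm.
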